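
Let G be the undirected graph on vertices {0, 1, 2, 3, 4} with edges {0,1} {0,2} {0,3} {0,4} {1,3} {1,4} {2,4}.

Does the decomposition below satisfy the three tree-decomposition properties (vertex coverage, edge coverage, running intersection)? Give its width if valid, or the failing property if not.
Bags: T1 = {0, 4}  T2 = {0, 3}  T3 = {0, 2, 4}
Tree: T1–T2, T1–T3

No — vertex 1 appears in no bag.

A tree decomposition must satisfy three properties: every vertex lies in some bag; for every edge, both endpoints lie together in some bag; and for every vertex, the bags containing it form a connected subtree. Here vertex 1 appears in no bag, so the decomposition is invalid.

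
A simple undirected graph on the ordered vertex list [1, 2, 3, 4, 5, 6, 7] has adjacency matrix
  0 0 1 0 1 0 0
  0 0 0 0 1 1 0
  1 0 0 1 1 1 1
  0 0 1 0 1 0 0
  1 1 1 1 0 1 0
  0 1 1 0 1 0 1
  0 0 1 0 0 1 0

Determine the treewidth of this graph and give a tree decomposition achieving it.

Treewidth 2.
One optimal decomposition is:
Bags: B1 = {3, 5, 6}  B2 = {1, 3, 5}  B3 = {2, 5, 6}  B4 = {3, 6, 7}  B5 = {3, 4, 5}
Tree: B1–B2, B1–B3, B1–B4, B1–B5

Every bag has size at most 3, so the width is 3 − 1 = 2 and tw(G) ≤ 2. Conversely, {2, 5, 6} is a clique of size 3, and the vertices of any clique must share a bag in every tree decomposition; so some bag has ≥ 3 vertices and tw(G) ≥ 2. Therefore the treewidth is 2.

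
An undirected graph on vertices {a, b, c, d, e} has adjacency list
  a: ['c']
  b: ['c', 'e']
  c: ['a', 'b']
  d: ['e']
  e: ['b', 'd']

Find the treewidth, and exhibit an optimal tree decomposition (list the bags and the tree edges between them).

Treewidth 1.
One such decomposition:
Bags: B1 = {a, c}  B2 = {b, c}  B3 = {b, e}  B4 = {d, e}
Tree: B1–B2, B2–B3, B3–B4

Each bag holds 2 vertices, so the decomposition has width 1, which upper-bounds the treewidth. G has an edge, so its treewidth is at least 1. Combining the bounds, tw(G) = 1.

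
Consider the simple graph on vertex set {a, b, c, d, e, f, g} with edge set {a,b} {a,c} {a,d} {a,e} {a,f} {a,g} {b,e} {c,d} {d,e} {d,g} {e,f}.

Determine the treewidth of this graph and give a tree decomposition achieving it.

Treewidth 2.
One such decomposition:
Bags: B1 = {a, b, e}  B2 = {a, e, f}  B3 = {a, d, e}  B4 = {a, d, g}  B5 = {a, c, d}
Tree: B1–B2, B2–B3, B3–B4, B4–B5

Each bag holds 3 vertices, so the decomposition has width 2, which upper-bounds the treewidth. Conversely, {a, d, g} is a clique of size 3, and the vertices of any clique must share a bag in every tree decomposition; so some bag has ≥ 3 vertices and tw(G) ≥ 2. Therefore the treewidth is 2.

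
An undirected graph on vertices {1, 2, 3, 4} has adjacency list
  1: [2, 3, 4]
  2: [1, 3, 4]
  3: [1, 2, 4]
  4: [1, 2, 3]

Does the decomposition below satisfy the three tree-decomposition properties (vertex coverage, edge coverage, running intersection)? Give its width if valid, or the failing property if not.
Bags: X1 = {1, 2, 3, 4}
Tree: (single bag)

Vertex coverage: the bags together contain {1, 2, 3, 4}, the full vertex set. Edge coverage: each edge of G has both endpoints in at least one bag. Running intersection: for every vertex, the bags containing it form a connected subtree. All three properties hold, so this is a valid tree decomposition of width max|bag| − 1 = 3, and hence tw(G) ≤ 3.

Yes; width 3.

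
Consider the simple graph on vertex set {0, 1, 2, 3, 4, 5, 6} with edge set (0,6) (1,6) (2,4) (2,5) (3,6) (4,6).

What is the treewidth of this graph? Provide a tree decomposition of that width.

Every bag has size at most 2, so the width is 2 − 1 = 1 and tw(G) ≤ 1. Since G has at least one edge (e.g. 0–6), it is not an edgeless graph, so tw(G) ≥ 1. The upper and lower bounds meet at 1, so that is the treewidth.

Treewidth 1.
One optimal decomposition is:
Bags: B1 = {0, 6}  B2 = {4, 6}  B3 = {2, 4}  B4 = {3, 6}  B5 = {2, 5}  B6 = {1, 6}
Tree: B1–B2, B2–B3, B2–B4, B3–B5, B2–B6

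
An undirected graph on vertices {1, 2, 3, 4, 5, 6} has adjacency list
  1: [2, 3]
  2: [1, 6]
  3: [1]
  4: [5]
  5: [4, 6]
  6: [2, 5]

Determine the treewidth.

A width-1 tree decomposition is:
Bags: B1 = {4, 5}  B2 = {5, 6}  B3 = {2, 6}  B4 = {1, 2}  B5 = {1, 3}
Tree: B1–B2, B2–B3, B3–B4, B4–B5
Every bag has size at most 2, so the width is 2 − 1 = 1 and tw(G) ≤ 1. Since G has at least one edge (e.g. 4–5), it is not an edgeless graph, so tw(G) ≥ 1. Hence tw(G) = 1 exactly.

1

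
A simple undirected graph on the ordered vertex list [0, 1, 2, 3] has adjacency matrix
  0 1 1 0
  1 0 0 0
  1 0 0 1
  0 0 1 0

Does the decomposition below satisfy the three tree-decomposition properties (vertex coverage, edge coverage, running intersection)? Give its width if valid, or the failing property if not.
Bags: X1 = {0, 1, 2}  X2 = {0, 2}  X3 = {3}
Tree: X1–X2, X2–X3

No — edge (2,3) lies in no bag.

A tree decomposition must satisfy three properties: every vertex lies in some bag; for every edge, both endpoints lie together in some bag; and for every vertex, the bags containing it form a connected subtree. Here edge (2,3) lies in no bag, so the decomposition is invalid.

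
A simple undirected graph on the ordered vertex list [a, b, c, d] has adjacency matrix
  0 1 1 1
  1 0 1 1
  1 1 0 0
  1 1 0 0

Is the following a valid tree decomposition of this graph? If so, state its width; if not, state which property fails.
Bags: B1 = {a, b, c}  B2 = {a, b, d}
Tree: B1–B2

Every vertex of G appears in some bag (union = {a, b, c, d}); every edge is covered by a bag; and for each vertex v the set of bags containing v is connected in the bag tree. The decomposition is therefore valid. The largest bag has 3 vertices, so the width is 2.

Yes; width 2.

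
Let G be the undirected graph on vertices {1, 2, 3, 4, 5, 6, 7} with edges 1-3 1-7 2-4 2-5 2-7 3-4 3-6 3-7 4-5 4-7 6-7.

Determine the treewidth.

2

A width-2 tree decomposition is:
Bags: B1 = {1, 3, 7}  B2 = {3, 4, 7}  B3 = {3, 6, 7}  B4 = {2, 4, 7}  B5 = {2, 4, 5}
Tree: B1–B2, B2–B3, B2–B4, B4–B5
Each bag holds 3 vertices, so the decomposition has width 2, which upper-bounds the treewidth. On the other hand G contains the 3-clique {2, 4, 5}. A clique must lie in a single bag of any decomposition, so no decomposition can have width below 2. Combining the bounds, tw(G) = 2.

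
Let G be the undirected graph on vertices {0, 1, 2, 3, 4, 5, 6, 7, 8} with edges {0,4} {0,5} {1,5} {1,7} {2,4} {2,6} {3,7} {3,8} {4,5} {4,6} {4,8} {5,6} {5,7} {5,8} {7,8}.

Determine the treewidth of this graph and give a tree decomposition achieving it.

Treewidth 2.
Bags: B1 = {4, 5, 8}  B2 = {5, 7, 8}  B3 = {0, 4, 5}  B4 = {1, 5, 7}  B5 = {4, 5, 6}  B6 = {2, 4, 6}  B7 = {3, 7, 8}
Tree: B1–B2, B1–B3, B2–B4, B3–B5, B5–B6, B2–B7

Each bag holds 3 vertices, so the decomposition has width 2, which upper-bounds the treewidth. For the lower bound, the 3 vertices {2, 4, 6} are pairwise adjacent, and any tree decomposition puts a clique entirely inside one bag — forcing width ≥ 2. Therefore the treewidth is 2.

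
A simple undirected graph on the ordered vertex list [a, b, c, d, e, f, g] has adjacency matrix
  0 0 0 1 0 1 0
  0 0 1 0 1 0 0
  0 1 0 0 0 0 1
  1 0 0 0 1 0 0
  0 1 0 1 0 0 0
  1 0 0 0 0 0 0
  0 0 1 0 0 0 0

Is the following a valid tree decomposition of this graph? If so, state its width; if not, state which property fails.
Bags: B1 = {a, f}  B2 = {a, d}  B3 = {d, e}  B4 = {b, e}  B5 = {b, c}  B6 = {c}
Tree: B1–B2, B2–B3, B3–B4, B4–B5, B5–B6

No — vertex g appears in no bag.

A tree decomposition must satisfy three properties: every vertex lies in some bag; for every edge, both endpoints lie together in some bag; and for every vertex, the bags containing it form a connected subtree. Here vertex g appears in no bag, so the decomposition is invalid.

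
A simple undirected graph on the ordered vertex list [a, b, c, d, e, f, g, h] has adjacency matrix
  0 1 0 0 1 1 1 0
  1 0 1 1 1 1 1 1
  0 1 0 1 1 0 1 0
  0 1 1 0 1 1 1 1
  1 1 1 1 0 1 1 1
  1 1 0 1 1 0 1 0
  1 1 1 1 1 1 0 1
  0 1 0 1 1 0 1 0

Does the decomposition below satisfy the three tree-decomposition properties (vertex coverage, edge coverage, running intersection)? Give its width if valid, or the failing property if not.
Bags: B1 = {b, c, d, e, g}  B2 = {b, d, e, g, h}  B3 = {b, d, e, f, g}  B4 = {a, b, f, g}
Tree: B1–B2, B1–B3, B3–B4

A tree decomposition must satisfy three properties: every vertex lies in some bag; for every edge, both endpoints lie together in some bag; and for every vertex, the bags containing it form a connected subtree. Here edge (e,a) lies in no bag, so the decomposition is invalid.

No — edge (e,a) lies in no bag.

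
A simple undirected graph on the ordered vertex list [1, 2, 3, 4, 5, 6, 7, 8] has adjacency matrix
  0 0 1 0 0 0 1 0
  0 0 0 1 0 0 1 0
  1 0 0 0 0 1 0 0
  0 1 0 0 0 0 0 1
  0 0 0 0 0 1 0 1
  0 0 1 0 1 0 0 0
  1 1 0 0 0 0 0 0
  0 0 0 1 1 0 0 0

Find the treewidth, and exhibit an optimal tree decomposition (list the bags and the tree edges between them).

Treewidth 2.
Bags: B1 = {1, 3, 6}  B2 = {1, 5, 6}  B3 = {1, 5, 8}  B4 = {1, 4, 8}  B5 = {1, 2, 4}  B6 = {1, 2, 7}
Tree: B1–B2, B2–B3, B3–B4, B4–B5, B5–B6

The largest bag has 3 vertices, giving width 2; this decomposition certifies tw(G) ≤ 2. The edges 1–3–6–5–8–4–2–7–1 form a cycle, so G is not a tree and its treewidth is at least 2. Hence tw(G) = 2 exactly.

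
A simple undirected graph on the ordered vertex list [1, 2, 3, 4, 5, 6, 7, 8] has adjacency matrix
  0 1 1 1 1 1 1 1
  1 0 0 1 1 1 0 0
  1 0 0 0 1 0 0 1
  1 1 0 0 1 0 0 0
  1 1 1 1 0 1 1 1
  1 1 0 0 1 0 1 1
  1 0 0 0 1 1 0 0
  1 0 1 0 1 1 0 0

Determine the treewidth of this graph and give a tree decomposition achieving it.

Each bag holds 4 vertices, so the decomposition has width 3, which upper-bounds the treewidth. On the other hand G contains the 4-clique {1, 3, 5, 8}. A clique must lie in a single bag of any decomposition, so no decomposition can have width below 3. Hence tw(G) = 3 exactly.

Treewidth 3.
One optimal decomposition is:
Bags: B1 = {1, 2, 5, 6}  B2 = {1, 5, 6, 8}  B3 = {1, 5, 6, 7}  B4 = {1, 3, 5, 8}  B5 = {1, 2, 4, 5}
Tree: B1–B2, B2–B3, B2–B4, B1–B5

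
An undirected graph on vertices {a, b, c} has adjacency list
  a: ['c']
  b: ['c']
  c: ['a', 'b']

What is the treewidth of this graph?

1

A width-1 tree decomposition is:
Bags: B1 = {b, c}  B2 = {a, c}
Tree: B1–B2
Every bag has size at most 2, so the width is 2 − 1 = 1 and tw(G) ≤ 1. G has an edge, so its treewidth is at least 1. Therefore the treewidth is 1.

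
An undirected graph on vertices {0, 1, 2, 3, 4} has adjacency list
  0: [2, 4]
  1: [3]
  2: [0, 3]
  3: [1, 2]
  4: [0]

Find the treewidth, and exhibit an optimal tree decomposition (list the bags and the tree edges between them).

Each bag holds 2 vertices, so the decomposition has width 1, which upper-bounds the treewidth. Since G has at least one edge (e.g. 4–0), it is not an edgeless graph, so tw(G) ≥ 1. Therefore the treewidth is 1.

Treewidth 1.
Bags: B1 = {0, 4}  B2 = {0, 2}  B3 = {2, 3}  B4 = {1, 3}
Tree: B1–B2, B2–B3, B3–B4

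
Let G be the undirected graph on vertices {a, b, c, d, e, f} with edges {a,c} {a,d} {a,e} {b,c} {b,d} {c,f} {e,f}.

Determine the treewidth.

2

A width-2 tree decomposition is:
Bags: B1 = {a, b, d}  B2 = {a, b, c}  B3 = {a, c, e}  B4 = {c, e, f}
Tree: B1–B2, B2–B3, B3–B4
Each bag holds 3 vertices, so the decomposition has width 2, which upper-bounds the treewidth. The edges d–b–c–a–d form a cycle, so G is not a tree and its treewidth is at least 2. Therefore the treewidth is 2.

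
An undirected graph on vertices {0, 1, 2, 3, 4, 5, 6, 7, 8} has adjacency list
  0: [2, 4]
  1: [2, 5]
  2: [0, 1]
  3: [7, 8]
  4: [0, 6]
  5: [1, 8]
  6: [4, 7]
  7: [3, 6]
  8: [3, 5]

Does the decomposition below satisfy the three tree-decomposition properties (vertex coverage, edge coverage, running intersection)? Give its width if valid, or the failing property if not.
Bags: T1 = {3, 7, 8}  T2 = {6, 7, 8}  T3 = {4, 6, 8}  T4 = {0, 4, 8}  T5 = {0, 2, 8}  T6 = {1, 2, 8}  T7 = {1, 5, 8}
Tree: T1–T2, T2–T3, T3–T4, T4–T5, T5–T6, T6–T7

Every vertex of G appears in some bag (union = {0, 1, 2, 3, 4, 5, 6, 7, 8}); every edge is covered by a bag; and for each vertex v the set of bags containing v is connected in the bag tree. The decomposition is therefore valid. The largest bag has 3 vertices, so the width is 2.

Yes; width 2.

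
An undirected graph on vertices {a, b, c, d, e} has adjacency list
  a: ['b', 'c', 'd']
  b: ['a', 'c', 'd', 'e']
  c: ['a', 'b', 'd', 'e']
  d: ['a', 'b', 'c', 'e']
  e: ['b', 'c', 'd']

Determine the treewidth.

3

A width-3 tree decomposition is:
Bags: B1 = {a, b, c, d}  B2 = {b, c, d, e}
Tree: B1–B2
Each bag holds 4 vertices, so the decomposition has width 3, which upper-bounds the treewidth. On the other hand G contains the 4-clique {b, c, d, e}. A clique must lie in a single bag of any decomposition, so no decomposition can have width below 3. Hence tw(G) = 3 exactly.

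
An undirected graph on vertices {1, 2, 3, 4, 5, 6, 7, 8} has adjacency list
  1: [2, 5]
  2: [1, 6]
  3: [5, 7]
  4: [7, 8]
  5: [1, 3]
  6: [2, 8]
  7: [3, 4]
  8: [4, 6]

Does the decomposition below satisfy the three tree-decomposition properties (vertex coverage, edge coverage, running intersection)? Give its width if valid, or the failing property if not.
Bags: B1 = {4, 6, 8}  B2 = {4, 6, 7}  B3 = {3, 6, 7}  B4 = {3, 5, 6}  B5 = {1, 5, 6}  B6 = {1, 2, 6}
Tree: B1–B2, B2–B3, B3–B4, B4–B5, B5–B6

Vertex coverage: the bags together contain {1, 2, 3, 4, 5, 6, 7, 8}, the full vertex set. Edge coverage: each edge of G has both endpoints in at least one bag. Running intersection: for every vertex, the bags containing it form a connected subtree. All three properties hold, so this is a valid tree decomposition of width max|bag| − 1 = 2, and hence tw(G) ≤ 2.

Yes; width 2.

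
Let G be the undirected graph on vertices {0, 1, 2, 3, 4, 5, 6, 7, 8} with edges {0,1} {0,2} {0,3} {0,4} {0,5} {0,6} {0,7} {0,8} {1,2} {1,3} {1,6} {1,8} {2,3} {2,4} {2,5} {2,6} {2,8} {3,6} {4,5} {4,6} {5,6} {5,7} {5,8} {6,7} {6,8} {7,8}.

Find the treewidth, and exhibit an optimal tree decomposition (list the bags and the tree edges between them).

Each bag holds 5 vertices, so the decomposition has width 4, which upper-bounds the treewidth. For the lower bound, the 5 vertices {0, 1, 2, 6, 8} are pairwise adjacent, and any tree decomposition puts a clique entirely inside one bag — forcing width ≥ 4. Therefore the treewidth is 4.

Treewidth 4.
Bags: B1 = {0, 2, 5, 6, 8}  B2 = {0, 2, 4, 5, 6}  B3 = {0, 1, 2, 6, 8}  B4 = {0, 1, 2, 3, 6}  B5 = {0, 5, 6, 7, 8}
Tree: B1–B2, B1–B3, B3–B4, B1–B5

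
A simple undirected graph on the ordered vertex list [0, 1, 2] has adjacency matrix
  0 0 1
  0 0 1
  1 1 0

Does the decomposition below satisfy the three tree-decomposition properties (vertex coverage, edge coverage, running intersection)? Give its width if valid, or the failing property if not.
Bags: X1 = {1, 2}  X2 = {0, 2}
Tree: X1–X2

Checking the three conditions: (i) the bags cover all of {0, 1, 2}; (ii) for each edge, some bag contains both endpoints; (iii) the bags containing any fixed vertex form a subtree. All hold, so the decomposition is valid with width 2 − 1 = 1.

Yes; width 1.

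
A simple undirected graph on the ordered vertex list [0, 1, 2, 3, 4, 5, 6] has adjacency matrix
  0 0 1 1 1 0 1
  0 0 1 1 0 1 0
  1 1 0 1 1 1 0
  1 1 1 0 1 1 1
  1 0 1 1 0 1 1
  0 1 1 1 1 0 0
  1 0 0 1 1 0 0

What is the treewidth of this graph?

3

A width-3 tree decomposition is:
Bags: B1 = {0, 2, 3, 4}  B2 = {0, 3, 4, 6}  B3 = {2, 3, 4, 5}  B4 = {1, 2, 3, 5}
Tree: B1–B2, B1–B3, B3–B4
The largest bag has 4 vertices, giving width 3; this decomposition certifies tw(G) ≤ 3. Conversely, {1, 2, 3, 5} is a clique of size 4, and the vertices of any clique must share a bag in every tree decomposition; so some bag has ≥ 4 vertices and tw(G) ≥ 3. Hence tw(G) = 3 exactly.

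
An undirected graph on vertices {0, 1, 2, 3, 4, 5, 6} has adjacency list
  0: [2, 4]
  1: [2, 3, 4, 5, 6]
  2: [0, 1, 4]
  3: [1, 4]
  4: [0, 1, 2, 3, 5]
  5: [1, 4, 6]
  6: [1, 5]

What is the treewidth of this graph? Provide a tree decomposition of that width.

Treewidth 2.
One optimal decomposition is:
Bags: B1 = {1, 5, 6}  B2 = {1, 4, 5}  B3 = {1, 2, 4}  B4 = {1, 3, 4}  B5 = {0, 2, 4}
Tree: B1–B2, B2–B3, B2–B4, B3–B5

Every bag has size at most 3, so the width is 3 − 1 = 2 and tw(G) ≤ 2. For the lower bound, the 3 vertices {0, 2, 4} are pairwise adjacent, and any tree decomposition puts a clique entirely inside one bag — forcing width ≥ 2. Hence tw(G) = 2 exactly.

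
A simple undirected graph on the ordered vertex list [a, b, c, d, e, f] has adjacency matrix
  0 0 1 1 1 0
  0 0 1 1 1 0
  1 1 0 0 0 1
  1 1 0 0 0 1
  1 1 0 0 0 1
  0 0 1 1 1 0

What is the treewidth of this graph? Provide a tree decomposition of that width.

Every bag has size at most 4, so the width is 4 − 1 = 3 and tw(G) ≤ 3. For the lower bound: the 4 vertex sets {b,c}, {a,d}, {e}, {f} are disjoint, each induces a connected subgraph, and every pair is joined by at least one edge of G. Contracting each set to a single vertex therefore yields K_{4} as a minor, and since treewidth is minor-monotone, tw(G) ≥ tw(K_{4}) = 3. Hence tw(G) = 3 exactly.

Treewidth 3.
Bags: B1 = {b, c, d, e}  B2 = {a, c, d, e}  B3 = {c, d, e, f}
Tree: B1–B2, B2–B3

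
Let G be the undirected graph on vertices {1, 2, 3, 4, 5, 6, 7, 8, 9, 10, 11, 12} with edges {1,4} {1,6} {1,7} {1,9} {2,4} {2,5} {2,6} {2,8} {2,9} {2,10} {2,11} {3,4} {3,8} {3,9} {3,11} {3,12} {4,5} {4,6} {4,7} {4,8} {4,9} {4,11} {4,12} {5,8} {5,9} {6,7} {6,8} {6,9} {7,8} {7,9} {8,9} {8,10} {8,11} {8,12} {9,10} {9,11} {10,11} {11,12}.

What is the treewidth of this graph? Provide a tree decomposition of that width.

Each bag holds 5 vertices, so the decomposition has width 4, which upper-bounds the treewidth. Conversely, {2, 8, 9, 10, 11} is a clique of size 5, and the vertices of any clique must share a bag in every tree decomposition; so some bag has ≥ 5 vertices and tw(G) ≥ 4. Combining the bounds, tw(G) = 4.

Treewidth 4.
One optimal decomposition is:
Bags: B1 = {2, 4, 5, 8, 9}  B2 = {2, 4, 6, 8, 9}  B3 = {4, 6, 7, 8, 9}  B4 = {1, 4, 6, 7, 9}  B5 = {2, 4, 8, 9, 11}  B6 = {3, 4, 8, 9, 11}  B7 = {2, 8, 9, 10, 11}  B8 = {3, 4, 8, 11, 12}
Tree: B1–B2, B2–B3, B3–B4, B1–B5, B5–B6, B5–B7, B6–B8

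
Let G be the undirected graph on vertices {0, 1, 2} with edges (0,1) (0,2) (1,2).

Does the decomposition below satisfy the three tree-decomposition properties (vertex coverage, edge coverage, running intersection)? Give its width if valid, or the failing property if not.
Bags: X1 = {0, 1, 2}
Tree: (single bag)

Vertex coverage: the bags together contain {0, 1, 2}, the full vertex set. Edge coverage: each edge of G has both endpoints in at least one bag. Running intersection: for every vertex, the bags containing it form a connected subtree. All three properties hold, so this is a valid tree decomposition of width max|bag| − 1 = 2, and hence tw(G) ≤ 2.

Yes; width 2.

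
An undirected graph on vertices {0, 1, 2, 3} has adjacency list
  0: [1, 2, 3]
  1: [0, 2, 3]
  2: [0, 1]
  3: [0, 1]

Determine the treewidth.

2

A width-2 tree decomposition is:
Bags: B1 = {0, 1, 2}  B2 = {0, 1, 3}
Tree: B1–B2
The largest bag has 3 vertices, giving width 2; this decomposition certifies tw(G) ≤ 2. Conversely, {0, 1, 2} is a clique of size 3, and the vertices of any clique must share a bag in every tree decomposition; so some bag has ≥ 3 vertices and tw(G) ≥ 2. Therefore the treewidth is 2.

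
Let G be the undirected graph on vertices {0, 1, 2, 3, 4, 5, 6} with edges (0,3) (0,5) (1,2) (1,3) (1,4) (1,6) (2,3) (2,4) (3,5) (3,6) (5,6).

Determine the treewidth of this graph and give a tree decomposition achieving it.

The largest bag has 3 vertices, giving width 2; this decomposition certifies tw(G) ≤ 2. Conversely, {0, 3, 5} is a clique of size 3, and the vertices of any clique must share a bag in every tree decomposition; so some bag has ≥ 3 vertices and tw(G) ≥ 2. Hence tw(G) = 2 exactly.

Treewidth 2.
One such decomposition:
Bags: B1 = {1, 2, 3}  B2 = {1, 3, 6}  B3 = {3, 5, 6}  B4 = {1, 2, 4}  B5 = {0, 3, 5}
Tree: B1–B2, B2–B3, B1–B4, B3–B5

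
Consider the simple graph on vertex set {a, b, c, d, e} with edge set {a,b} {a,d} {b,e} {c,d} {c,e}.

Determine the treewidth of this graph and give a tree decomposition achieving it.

The largest bag has 3 vertices, giving width 2; this decomposition certifies tw(G) ≤ 2. The edges c–e–b–a–d–c form a cycle, so G is not a tree and its treewidth is at least 2. Hence tw(G) = 2 exactly.

Treewidth 2.
Bags: B1 = {b, c, e}  B2 = {a, b, c}  B3 = {a, c, d}
Tree: B1–B2, B2–B3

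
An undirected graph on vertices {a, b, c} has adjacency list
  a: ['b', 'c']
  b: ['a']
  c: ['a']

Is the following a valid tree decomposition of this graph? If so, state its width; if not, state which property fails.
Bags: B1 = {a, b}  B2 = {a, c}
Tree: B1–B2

Yes; width 1.

Checking the three conditions: (i) the bags cover all of {a, b, c}; (ii) for each edge, some bag contains both endpoints; (iii) the bags containing any fixed vertex form a subtree. All hold, so the decomposition is valid with width 2 − 1 = 1.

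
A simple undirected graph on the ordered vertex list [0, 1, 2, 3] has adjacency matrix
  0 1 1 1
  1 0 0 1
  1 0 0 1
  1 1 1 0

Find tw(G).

A width-2 tree decomposition is:
Bags: B1 = {0, 2, 3}  B2 = {0, 1, 3}
Tree: B1–B2
Every bag has size at most 3, so the width is 3 − 1 = 2 and tw(G) ≤ 2. On the other hand G contains the 3-clique {0, 1, 3}. A clique must lie in a single bag of any decomposition, so no decomposition can have width below 2. Therefore the treewidth is 2.

2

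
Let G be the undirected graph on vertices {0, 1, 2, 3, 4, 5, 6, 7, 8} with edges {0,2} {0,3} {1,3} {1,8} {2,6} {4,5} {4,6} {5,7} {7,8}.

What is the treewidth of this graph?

A width-2 tree decomposition is:
Bags: B1 = {2, 4, 6}  B2 = {2, 4, 5}  B3 = {2, 5, 7}  B4 = {2, 7, 8}  B5 = {1, 2, 8}  B6 = {1, 2, 3}  B7 = {0, 2, 3}
Tree: B1–B2, B2–B3, B3–B4, B4–B5, B5–B6, B6–B7
Each bag holds 3 vertices, so the decomposition has width 2, which upper-bounds the treewidth. For the lower bound, G contains the cycle 2–6–4–5–7–8–1–3–0–2, so G is not a forest; only forests have treewidth ≤ 1, hence tw(G) ≥ 2. Therefore the treewidth is 2.

2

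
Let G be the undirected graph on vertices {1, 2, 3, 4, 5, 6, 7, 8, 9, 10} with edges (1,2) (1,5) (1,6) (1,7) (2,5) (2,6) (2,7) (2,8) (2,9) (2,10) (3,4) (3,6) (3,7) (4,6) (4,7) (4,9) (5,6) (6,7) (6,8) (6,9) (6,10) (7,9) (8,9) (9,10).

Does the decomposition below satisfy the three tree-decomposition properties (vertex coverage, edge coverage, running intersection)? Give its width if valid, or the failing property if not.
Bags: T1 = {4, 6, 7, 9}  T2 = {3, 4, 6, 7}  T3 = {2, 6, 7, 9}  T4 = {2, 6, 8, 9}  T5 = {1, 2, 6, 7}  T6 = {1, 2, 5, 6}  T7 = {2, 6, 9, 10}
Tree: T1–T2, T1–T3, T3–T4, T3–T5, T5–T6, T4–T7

Vertex coverage: the bags together contain {1, 2, 3, 4, 5, 6, 7, 8, 9, 10}, the full vertex set. Edge coverage: each edge of G has both endpoints in at least one bag. Running intersection: for every vertex, the bags containing it form a connected subtree. All three properties hold, so this is a valid tree decomposition of width max|bag| − 1 = 3, and hence tw(G) ≤ 3.

Yes; width 3.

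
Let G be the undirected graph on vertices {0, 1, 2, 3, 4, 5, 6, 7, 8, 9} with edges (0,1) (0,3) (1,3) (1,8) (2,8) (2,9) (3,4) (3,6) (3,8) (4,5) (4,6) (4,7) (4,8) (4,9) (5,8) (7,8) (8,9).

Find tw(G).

A width-2 tree decomposition is:
Bags: B1 = {4, 5, 8}  B2 = {3, 4, 8}  B3 = {1, 3, 8}  B4 = {4, 8, 9}  B5 = {2, 8, 9}  B6 = {4, 7, 8}  B7 = {0, 1, 3}  B8 = {3, 4, 6}
Tree: B1–B2, B2–B3, B1–B4, B4–B5, B2–B6, B3–B7, B2–B8
Every bag has size at most 3, so the width is 3 − 1 = 2 and tw(G) ≤ 2. On the other hand G contains the 3-clique {0, 1, 3}. A clique must lie in a single bag of any decomposition, so no decomposition can have width below 2. The upper and lower bounds meet at 2, so that is the treewidth.

2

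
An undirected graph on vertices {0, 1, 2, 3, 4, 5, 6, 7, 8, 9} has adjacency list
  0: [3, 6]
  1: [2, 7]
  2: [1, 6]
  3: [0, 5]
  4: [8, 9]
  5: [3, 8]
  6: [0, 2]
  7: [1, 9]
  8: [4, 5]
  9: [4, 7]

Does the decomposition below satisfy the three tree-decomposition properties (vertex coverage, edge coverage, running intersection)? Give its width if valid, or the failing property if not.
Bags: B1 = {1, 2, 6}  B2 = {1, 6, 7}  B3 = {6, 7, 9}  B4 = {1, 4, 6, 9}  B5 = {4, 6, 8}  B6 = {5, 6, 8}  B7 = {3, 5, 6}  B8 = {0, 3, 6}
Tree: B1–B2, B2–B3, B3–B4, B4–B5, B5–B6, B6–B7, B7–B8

A tree decomposition must satisfy three properties: every vertex lies in some bag; for every edge, both endpoints lie together in some bag; and for every vertex, the bags containing it form a connected subtree. Here bags containing vertex 1 are not connected in the tree, so the decomposition is invalid.

No — bags containing vertex 1 are not connected in the tree.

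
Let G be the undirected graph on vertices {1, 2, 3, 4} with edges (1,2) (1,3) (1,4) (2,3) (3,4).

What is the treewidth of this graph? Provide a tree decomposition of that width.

Every bag has size at most 3, so the width is 3 − 1 = 2 and tw(G) ≤ 2. On the other hand G contains the 3-clique {1, 2, 3}. A clique must lie in a single bag of any decomposition, so no decomposition can have width below 2. Hence tw(G) = 2 exactly.

Treewidth 2.
Bags: B1 = {1, 3, 4}  B2 = {1, 2, 3}
Tree: B1–B2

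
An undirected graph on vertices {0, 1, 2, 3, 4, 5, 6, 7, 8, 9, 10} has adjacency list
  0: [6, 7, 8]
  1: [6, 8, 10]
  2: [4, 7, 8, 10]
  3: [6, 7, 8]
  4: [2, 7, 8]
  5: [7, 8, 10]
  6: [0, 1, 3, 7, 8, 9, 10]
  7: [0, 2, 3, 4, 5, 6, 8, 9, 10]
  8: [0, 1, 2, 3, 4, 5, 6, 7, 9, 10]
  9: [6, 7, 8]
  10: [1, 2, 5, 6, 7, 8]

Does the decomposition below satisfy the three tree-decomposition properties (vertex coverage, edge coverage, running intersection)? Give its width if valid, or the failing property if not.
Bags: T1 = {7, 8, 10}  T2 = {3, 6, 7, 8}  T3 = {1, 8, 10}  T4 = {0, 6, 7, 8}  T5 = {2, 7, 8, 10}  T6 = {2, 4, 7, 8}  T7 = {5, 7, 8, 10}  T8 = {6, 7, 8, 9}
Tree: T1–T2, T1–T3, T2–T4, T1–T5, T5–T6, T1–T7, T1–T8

No — edge (6,10) lies in no bag.

A tree decomposition must satisfy three properties: every vertex lies in some bag; for every edge, both endpoints lie together in some bag; and for every vertex, the bags containing it form a connected subtree. Here edge (6,10) lies in no bag, so the decomposition is invalid.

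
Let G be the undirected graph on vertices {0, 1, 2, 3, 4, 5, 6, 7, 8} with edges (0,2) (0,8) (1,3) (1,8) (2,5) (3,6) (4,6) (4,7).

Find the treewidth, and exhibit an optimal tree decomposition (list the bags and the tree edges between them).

Treewidth 1.
One optimal decomposition is:
Bags: B1 = {4, 7}  B2 = {4, 6}  B3 = {3, 6}  B4 = {1, 3}  B5 = {1, 8}  B6 = {0, 8}  B7 = {0, 2}  B8 = {2, 5}
Tree: B1–B2, B2–B3, B3–B4, B4–B5, B5–B6, B6–B7, B7–B8

The largest bag has 2 vertices, giving width 1; this decomposition certifies tw(G) ≤ 1. Since G has at least one edge (e.g. 7–4), it is not an edgeless graph, so tw(G) ≥ 1. Combining the bounds, tw(G) = 1.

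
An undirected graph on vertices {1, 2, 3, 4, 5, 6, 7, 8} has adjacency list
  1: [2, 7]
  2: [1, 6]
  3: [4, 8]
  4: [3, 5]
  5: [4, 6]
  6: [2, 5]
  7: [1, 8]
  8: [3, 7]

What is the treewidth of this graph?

2

A width-2 tree decomposition is:
Bags: B1 = {1, 2, 6}  B2 = {1, 5, 6}  B3 = {1, 4, 5}  B4 = {1, 3, 4}  B5 = {1, 3, 8}  B6 = {1, 7, 8}
Tree: B1–B2, B2–B3, B3–B4, B4–B5, B5–B6
Each bag holds 3 vertices, so the decomposition has width 2, which upper-bounds the treewidth. Since 1–2–6–5–4–3–8–7–1 is a cycle in G, G is not acyclic. Forests are exactly the graphs of treewidth ≤ 1, so tw(G) ≥ 2. The upper and lower bounds meet at 2, so that is the treewidth.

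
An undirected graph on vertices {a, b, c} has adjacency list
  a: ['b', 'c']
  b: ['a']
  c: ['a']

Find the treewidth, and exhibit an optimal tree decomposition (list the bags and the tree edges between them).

Treewidth 1.
One such decomposition:
Bags: B1 = {a, b}  B2 = {a, c}
Tree: B1–B2

Every bag has size at most 2, so the width is 2 − 1 = 1 and tw(G) ≤ 1. G has an edge, so its treewidth is at least 1. Therefore the treewidth is 1.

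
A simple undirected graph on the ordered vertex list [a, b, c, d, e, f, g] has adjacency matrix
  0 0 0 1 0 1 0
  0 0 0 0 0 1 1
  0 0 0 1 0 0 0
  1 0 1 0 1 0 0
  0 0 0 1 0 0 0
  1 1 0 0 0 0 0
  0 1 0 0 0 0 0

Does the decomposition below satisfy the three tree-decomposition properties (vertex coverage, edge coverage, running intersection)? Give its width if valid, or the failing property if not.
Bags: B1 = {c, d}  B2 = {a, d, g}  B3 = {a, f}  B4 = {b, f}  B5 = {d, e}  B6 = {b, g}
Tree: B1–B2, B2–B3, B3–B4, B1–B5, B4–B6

No — bags containing vertex g are not connected in the tree.

A tree decomposition must satisfy three properties: every vertex lies in some bag; for every edge, both endpoints lie together in some bag; and for every vertex, the bags containing it form a connected subtree. Here bags containing vertex g are not connected in the tree, so the decomposition is invalid.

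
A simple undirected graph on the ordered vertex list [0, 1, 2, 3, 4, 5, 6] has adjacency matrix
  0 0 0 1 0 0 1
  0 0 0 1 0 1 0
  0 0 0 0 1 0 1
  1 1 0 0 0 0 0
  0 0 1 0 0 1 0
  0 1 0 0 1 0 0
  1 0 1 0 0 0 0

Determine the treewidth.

A width-2 tree decomposition is:
Bags: B1 = {1, 4, 5}  B2 = {1, 2, 4}  B3 = {1, 2, 6}  B4 = {0, 1, 6}  B5 = {0, 1, 3}
Tree: B1–B2, B2–B3, B3–B4, B4–B5
Every bag has size at most 3, so the width is 3 − 1 = 2 and tw(G) ≤ 2. For the lower bound, G contains the cycle 1–5–4–2–6–0–3–1, so G is not a forest; only forests have treewidth ≤ 1, hence tw(G) ≥ 2. Combining the bounds, tw(G) = 2.

2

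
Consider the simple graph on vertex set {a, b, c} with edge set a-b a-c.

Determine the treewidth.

1

A width-1 tree decomposition is:
Bags: B1 = {a, c}  B2 = {a, b}
Tree: B1–B2
Every bag has size at most 2, so the width is 2 − 1 = 1 and tw(G) ≤ 1. G has an edge, so its treewidth is at least 1. Hence tw(G) = 1 exactly.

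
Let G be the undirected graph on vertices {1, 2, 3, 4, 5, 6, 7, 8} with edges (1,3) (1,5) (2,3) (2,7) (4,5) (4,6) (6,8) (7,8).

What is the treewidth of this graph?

2

A width-2 tree decomposition is:
Bags: B1 = {2, 3, 7}  B2 = {1, 3, 7}  B3 = {1, 5, 7}  B4 = {4, 5, 7}  B5 = {4, 6, 7}  B6 = {6, 7, 8}
Tree: B1–B2, B2–B3, B3–B4, B4–B5, B5–B6
Every bag has size at most 3, so the width is 3 − 1 = 2 and tw(G) ≤ 2. For the lower bound, G contains the cycle 7–2–3–1–5–4–6–8–7, so G is not a forest; only forests have treewidth ≤ 1, hence tw(G) ≥ 2. Therefore the treewidth is 2.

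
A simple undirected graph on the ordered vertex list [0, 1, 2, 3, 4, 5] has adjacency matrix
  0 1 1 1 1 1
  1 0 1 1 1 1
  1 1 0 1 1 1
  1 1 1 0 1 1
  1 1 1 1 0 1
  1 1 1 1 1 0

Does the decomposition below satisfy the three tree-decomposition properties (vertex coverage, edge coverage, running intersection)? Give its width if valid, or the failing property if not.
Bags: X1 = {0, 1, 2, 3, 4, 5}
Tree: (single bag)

Yes; width 5.

Checking the three conditions: (i) the bags cover all of {0, 1, 2, 3, 4, 5}; (ii) for each edge, some bag contains both endpoints; (iii) the bags containing any fixed vertex form a subtree. All hold, so the decomposition is valid with width 6 − 1 = 5.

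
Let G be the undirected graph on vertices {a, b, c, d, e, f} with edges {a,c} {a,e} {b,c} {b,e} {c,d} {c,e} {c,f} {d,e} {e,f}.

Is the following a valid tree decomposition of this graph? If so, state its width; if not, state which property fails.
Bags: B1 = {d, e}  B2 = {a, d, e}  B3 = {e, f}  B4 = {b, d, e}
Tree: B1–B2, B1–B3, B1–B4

No — vertex c appears in no bag.

A tree decomposition must satisfy three properties: every vertex lies in some bag; for every edge, both endpoints lie together in some bag; and for every vertex, the bags containing it form a connected subtree. Here vertex c appears in no bag, so the decomposition is invalid.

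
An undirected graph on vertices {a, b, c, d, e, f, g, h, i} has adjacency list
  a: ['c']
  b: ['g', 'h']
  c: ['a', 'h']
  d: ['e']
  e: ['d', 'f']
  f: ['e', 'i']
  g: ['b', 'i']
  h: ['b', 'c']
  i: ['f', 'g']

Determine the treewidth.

1

A width-1 tree decomposition is:
Bags: B1 = {d, e}  B2 = {e, f}  B3 = {f, i}  B4 = {g, i}  B5 = {b, g}  B6 = {b, h}  B7 = {c, h}  B8 = {a, c}
Tree: B1–B2, B2–B3, B3–B4, B4–B5, B5–B6, B6–B7, B7–B8
The largest bag has 2 vertices, giving width 1; this decomposition certifies tw(G) ≤ 1. Any graph with an edge has treewidth ≥ 1, and G has the edge d–e. Combining the bounds, tw(G) = 1.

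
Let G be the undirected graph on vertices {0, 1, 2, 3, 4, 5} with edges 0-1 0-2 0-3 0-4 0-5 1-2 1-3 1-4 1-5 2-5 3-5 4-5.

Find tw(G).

3

A width-3 tree decomposition is:
Bags: B1 = {0, 1, 2, 5}  B2 = {0, 1, 3, 5}  B3 = {0, 1, 4, 5}
Tree: B1–B2, B2–B3
Every bag has size at most 4, so the width is 4 − 1 = 3 and tw(G) ≤ 3. For the lower bound, the 4 vertices {0, 1, 2, 5} are pairwise adjacent, and any tree decomposition puts a clique entirely inside one bag — forcing width ≥ 3. Combining the bounds, tw(G) = 3.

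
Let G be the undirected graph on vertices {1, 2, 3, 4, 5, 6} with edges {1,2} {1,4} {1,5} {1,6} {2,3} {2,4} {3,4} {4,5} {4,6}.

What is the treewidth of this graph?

2

A width-2 tree decomposition is:
Bags: B1 = {1, 2, 4}  B2 = {1, 4, 5}  B3 = {1, 4, 6}  B4 = {2, 3, 4}
Tree: B1–B2, B1–B3, B1–B4
Every bag has size at most 3, so the width is 3 − 1 = 2 and tw(G) ≤ 2. On the other hand G contains the 3-clique {1, 2, 4}. A clique must lie in a single bag of any decomposition, so no decomposition can have width below 2. The upper and lower bounds meet at 2, so that is the treewidth.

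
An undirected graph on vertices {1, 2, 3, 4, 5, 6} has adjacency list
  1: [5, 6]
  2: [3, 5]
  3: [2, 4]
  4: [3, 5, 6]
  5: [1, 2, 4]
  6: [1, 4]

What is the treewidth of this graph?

2

A width-2 tree decomposition is:
Bags: B1 = {2, 3, 5}  B2 = {3, 4, 5}  B3 = {1, 4, 5}  B4 = {1, 4, 6}
Tree: B1–B2, B2–B3, B3–B4
Each bag holds 3 vertices, so the decomposition has width 2, which upper-bounds the treewidth. The edges 2–3–4–5–2 form a cycle, so G is not a tree and its treewidth is at least 2. Combining the bounds, tw(G) = 2.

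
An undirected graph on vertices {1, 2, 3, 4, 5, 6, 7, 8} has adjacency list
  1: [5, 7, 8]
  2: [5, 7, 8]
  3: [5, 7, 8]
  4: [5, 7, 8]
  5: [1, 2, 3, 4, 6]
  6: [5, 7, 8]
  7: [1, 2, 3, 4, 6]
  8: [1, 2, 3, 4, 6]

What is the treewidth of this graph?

A width-3 tree decomposition is:
Bags: B1 = {1, 5, 7, 8}  B2 = {4, 5, 7, 8}  B3 = {5, 6, 7, 8}  B4 = {2, 5, 7, 8}  B5 = {3, 5, 7, 8}
Tree: B1–B2, B2–B3, B3–B4, B4–B5
Every bag has size at most 4, so the width is 4 − 1 = 3 and tw(G) ≤ 3. For the lower bound: the 4 vertex sets {1,5}, {4,8}, {7}, {6} are disjoint, each induces a connected subgraph, and every pair is joined by at least one edge of G. Contracting each set to a single vertex therefore yields K_{4} as a minor, and since treewidth is minor-monotone, tw(G) ≥ tw(K_{4}) = 3. Hence tw(G) = 3 exactly.

3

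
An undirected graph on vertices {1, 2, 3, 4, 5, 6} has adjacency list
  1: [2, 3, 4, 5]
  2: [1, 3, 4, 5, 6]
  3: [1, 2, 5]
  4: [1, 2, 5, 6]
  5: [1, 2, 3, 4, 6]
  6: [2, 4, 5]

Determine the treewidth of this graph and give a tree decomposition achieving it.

Treewidth 3.
One such decomposition:
Bags: B1 = {2, 4, 5, 6}  B2 = {1, 2, 4, 5}  B3 = {1, 2, 3, 5}
Tree: B1–B2, B2–B3

The largest bag has 4 vertices, giving width 3; this decomposition certifies tw(G) ≤ 3. Conversely, {1, 2, 3, 5} is a clique of size 4, and the vertices of any clique must share a bag in every tree decomposition; so some bag has ≥ 4 vertices and tw(G) ≥ 3. Therefore the treewidth is 3.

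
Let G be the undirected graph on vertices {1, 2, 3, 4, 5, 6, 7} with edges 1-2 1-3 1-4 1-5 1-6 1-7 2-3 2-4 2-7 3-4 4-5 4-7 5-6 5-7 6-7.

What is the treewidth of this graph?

3

A width-3 tree decomposition is:
Bags: B1 = {1, 2, 4, 7}  B2 = {1, 4, 5, 7}  B3 = {1, 2, 3, 4}  B4 = {1, 5, 6, 7}
Tree: B1–B2, B1–B3, B2–B4
The largest bag has 4 vertices, giving width 3; this decomposition certifies tw(G) ≤ 3. On the other hand G contains the 4-clique {1, 2, 3, 4}. A clique must lie in a single bag of any decomposition, so no decomposition can have width below 3. Therefore the treewidth is 3.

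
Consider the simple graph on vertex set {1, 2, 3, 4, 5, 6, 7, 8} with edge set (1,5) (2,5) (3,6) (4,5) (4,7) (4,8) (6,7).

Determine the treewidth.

A width-1 tree decomposition is:
Bags: B1 = {4, 5}  B2 = {4, 7}  B3 = {6, 7}  B4 = {2, 5}  B5 = {3, 6}  B6 = {4, 8}  B7 = {1, 5}
Tree: B1–B2, B2–B3, B1–B4, B3–B5, B2–B6, B1–B7
The largest bag has 2 vertices, giving width 1; this decomposition certifies tw(G) ≤ 1. Any graph with an edge has treewidth ≥ 1, and G has the edge 5–4. The upper and lower bounds meet at 1, so that is the treewidth.

1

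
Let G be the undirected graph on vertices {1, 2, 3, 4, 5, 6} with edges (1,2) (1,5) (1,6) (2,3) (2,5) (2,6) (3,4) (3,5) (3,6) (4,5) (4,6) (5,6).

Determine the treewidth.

3

A width-3 tree decomposition is:
Bags: B1 = {3, 4, 5, 6}  B2 = {2, 3, 5, 6}  B3 = {1, 2, 5, 6}
Tree: B1–B2, B2–B3
The largest bag has 4 vertices, giving width 3; this decomposition certifies tw(G) ≤ 3. On the other hand G contains the 4-clique {1, 2, 5, 6}. A clique must lie in a single bag of any decomposition, so no decomposition can have width below 3. The upper and lower bounds meet at 3, so that is the treewidth.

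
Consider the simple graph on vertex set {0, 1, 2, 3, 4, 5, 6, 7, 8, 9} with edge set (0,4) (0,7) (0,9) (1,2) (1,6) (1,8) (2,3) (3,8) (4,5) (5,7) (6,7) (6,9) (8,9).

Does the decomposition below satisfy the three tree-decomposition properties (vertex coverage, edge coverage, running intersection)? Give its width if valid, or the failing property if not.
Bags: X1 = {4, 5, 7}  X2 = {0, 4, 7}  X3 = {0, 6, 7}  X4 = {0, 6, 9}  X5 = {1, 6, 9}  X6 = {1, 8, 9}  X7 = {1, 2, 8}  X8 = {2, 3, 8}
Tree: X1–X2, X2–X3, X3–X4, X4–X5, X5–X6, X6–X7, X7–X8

Vertex coverage: the bags together contain {0, 1, 2, 3, 4, 5, 6, 7, 8, 9}, the full vertex set. Edge coverage: each edge of G has both endpoints in at least one bag. Running intersection: for every vertex, the bags containing it form a connected subtree. All three properties hold, so this is a valid tree decomposition of width max|bag| − 1 = 2, and hence tw(G) ≤ 2.

Yes; width 2.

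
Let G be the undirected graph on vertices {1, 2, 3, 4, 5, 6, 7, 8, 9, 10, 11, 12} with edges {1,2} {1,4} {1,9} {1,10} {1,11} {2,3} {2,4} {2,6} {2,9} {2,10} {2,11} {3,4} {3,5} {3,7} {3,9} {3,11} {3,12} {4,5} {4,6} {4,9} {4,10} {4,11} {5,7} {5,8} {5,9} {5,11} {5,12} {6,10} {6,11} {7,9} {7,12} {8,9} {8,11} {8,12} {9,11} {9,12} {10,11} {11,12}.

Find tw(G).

A width-4 tree decomposition is:
Bags: B1 = {3, 4, 5, 9, 11}  B2 = {2, 3, 4, 9, 11}  B3 = {1, 2, 4, 9, 11}  B4 = {3, 5, 9, 11, 12}  B5 = {1, 2, 4, 10, 11}  B6 = {5, 8, 9, 11, 12}  B7 = {2, 4, 6, 10, 11}  B8 = {3, 5, 7, 9, 12}
Tree: B1–B2, B2–B3, B1–B4, B3–B5, B4–B6, B5–B7, B4–B8
Each bag holds 5 vertices, so the decomposition has width 4, which upper-bounds the treewidth. Conversely, {5, 8, 9, 11, 12} is a clique of size 5, and the vertices of any clique must share a bag in every tree decomposition; so some bag has ≥ 5 vertices and tw(G) ≥ 4. The upper and lower bounds meet at 4, so that is the treewidth.

4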